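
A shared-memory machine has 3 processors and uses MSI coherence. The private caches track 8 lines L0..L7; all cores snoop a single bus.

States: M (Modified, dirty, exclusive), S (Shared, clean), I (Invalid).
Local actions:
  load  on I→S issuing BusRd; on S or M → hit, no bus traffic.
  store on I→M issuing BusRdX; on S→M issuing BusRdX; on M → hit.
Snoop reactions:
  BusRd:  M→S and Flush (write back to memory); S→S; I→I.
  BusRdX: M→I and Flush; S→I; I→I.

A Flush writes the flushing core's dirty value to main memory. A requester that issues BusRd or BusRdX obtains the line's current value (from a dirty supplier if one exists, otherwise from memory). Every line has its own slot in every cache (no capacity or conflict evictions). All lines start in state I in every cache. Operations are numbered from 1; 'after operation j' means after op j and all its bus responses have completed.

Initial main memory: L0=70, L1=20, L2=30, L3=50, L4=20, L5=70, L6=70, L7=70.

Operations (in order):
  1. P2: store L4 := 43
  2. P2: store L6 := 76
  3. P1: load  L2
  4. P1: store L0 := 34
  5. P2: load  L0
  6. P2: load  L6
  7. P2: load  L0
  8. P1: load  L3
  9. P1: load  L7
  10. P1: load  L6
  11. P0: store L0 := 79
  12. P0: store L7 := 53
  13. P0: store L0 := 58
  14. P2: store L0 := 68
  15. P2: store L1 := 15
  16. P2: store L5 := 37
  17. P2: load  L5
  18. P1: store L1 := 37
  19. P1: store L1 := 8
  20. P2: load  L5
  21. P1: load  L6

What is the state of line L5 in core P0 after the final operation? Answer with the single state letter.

  op1 P2: store L4 := 43 → I/I/M on L4; bus BusRdX; mem=20
  op2 P2: store L6 := 76 → I/I/M on L6; bus BusRdX; mem=70
  op3 P1: load  L2 → I/S/I on L2; bus BusRd; mem=30
  op4 P1: store L0 := 34 → I/M/I on L0; bus BusRdX; mem=70
  op5 P2: load  L0 → I/S/S on L0; bus BusRd Flush; mem=34
  op6 P2: load  L6 → I/I/M on L6; bus (none); mem=70
  op7 P2: load  L0 → I/S/S on L0; bus (none); mem=34
  op8 P1: load  L3 → I/S/I on L3; bus BusRd; mem=50
  op9 P1: load  L7 → I/S/I on L7; bus BusRd; mem=70
  op10 P1: load  L6 → I/S/S on L6; bus BusRd Flush; mem=76
  op11 P0: store L0 := 79 → M/I/I on L0; bus BusRdX; mem=34
  op12 P0: store L7 := 53 → M/I/I on L7; bus BusRdX; mem=70
  op13 P0: store L0 := 58 → M/I/I on L0; bus (none); mem=34
  op14 P2: store L0 := 68 → I/I/M on L0; bus BusRdX Flush; mem=58
  op15 P2: store L1 := 15 → I/I/M on L1; bus BusRdX; mem=20
  op16 P2: store L5 := 37 → I/I/M on L5; bus BusRdX; mem=70
  op17 P2: load  L5 → I/I/M on L5; bus (none); mem=70
  op18 P1: store L1 := 37 → I/M/I on L1; bus BusRdX Flush; mem=15
  op19 P1: store L1 := 8 → I/M/I on L1; bus (none); mem=15
  op20 P2: load  L5 → I/I/M on L5; bus (none); mem=70
  op21 P1: load  L6 → I/S/S on L6; bus (none); mem=76

state = I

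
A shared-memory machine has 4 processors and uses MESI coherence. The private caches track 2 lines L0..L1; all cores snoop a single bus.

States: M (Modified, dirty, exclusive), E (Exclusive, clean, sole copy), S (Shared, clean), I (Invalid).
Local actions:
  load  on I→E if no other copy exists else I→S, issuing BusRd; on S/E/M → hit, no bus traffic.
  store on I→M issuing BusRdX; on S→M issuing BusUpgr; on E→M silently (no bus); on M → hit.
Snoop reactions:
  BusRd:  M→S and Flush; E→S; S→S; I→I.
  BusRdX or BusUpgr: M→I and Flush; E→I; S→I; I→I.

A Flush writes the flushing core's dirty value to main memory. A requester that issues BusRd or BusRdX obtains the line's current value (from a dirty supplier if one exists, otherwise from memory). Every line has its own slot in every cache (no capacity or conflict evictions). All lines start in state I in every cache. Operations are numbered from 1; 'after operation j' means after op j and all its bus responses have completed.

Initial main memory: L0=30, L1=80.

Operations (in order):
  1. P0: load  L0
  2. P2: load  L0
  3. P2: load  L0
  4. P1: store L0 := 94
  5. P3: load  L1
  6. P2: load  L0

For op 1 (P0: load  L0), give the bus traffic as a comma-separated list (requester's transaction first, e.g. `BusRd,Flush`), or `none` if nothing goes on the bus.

step 1: P0: load  L0  ⟶  EIII  (L0)  txn=BusRd  M[L0]=30
step 2: P2: load  L0  ⟶  SISI  (L0)  txn=BusRd  M[L0]=30
step 3: P2: load  L0  ⟶  SISI  (L0)  txn=∅  M[L0]=30
step 4: P1: store L0 := 94  ⟶  IMII  (L0)  txn=BusRdX  M[L0]=30
step 5: P3: load  L1  ⟶  IIIE  (L1)  txn=BusRd  M[L1]=80
step 6: P2: load  L0  ⟶  ISSI  (L0)  txn=BusRd+Flush  M[L0]=94

bus = BusRd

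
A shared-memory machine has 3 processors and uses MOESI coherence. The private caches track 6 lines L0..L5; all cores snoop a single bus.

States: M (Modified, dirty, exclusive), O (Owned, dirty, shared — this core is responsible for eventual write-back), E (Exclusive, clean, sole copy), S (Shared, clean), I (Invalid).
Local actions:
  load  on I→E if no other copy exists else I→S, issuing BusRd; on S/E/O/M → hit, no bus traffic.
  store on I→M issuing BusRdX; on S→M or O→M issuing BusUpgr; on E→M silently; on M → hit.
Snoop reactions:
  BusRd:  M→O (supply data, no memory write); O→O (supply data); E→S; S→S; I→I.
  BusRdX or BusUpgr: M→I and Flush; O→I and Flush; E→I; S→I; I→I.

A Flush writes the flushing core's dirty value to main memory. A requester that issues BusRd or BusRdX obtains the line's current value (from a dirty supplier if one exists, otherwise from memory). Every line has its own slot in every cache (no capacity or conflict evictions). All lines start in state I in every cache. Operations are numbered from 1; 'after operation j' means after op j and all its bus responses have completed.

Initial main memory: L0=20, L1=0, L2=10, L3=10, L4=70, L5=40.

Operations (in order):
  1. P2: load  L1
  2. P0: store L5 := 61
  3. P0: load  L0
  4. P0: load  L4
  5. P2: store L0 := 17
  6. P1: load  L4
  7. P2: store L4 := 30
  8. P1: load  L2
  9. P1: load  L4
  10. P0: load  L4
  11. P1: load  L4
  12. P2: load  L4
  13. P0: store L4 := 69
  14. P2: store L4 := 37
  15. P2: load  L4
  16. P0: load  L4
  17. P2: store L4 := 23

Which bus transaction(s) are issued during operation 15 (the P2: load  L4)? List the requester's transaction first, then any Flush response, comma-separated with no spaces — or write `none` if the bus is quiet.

step 1: P2: load  L1  ⟶  IIE  (L1)  txn=BusRd  M[L1]=0
step 2: P0: store L5 := 61  ⟶  MII  (L5)  txn=BusRdX  M[L5]=40
step 3: P0: load  L0  ⟶  EII  (L0)  txn=BusRd  M[L0]=20
step 4: P0: load  L4  ⟶  EII  (L4)  txn=BusRd  M[L4]=70
step 5: P2: store L0 := 17  ⟶  IIM  (L0)  txn=BusRdX  M[L0]=20
step 6: P1: load  L4  ⟶  SSI  (L4)  txn=BusRd  M[L4]=70
step 7: P2: store L4 := 30  ⟶  IIM  (L4)  txn=BusRdX  M[L4]=70
step 8: P1: load  L2  ⟶  IEI  (L2)  txn=BusRd  M[L2]=10
step 9: P1: load  L4  ⟶  ISO  (L4)  txn=BusRd  M[L4]=70
step 10: P0: load  L4  ⟶  SSO  (L4)  txn=BusRd  M[L4]=70
step 11: P1: load  L4  ⟶  SSO  (L4)  txn=∅  M[L4]=70
step 12: P2: load  L4  ⟶  SSO  (L4)  txn=∅  M[L4]=70
step 13: P0: store L4 := 69  ⟶  MII  (L4)  txn=BusUpgr+Flush  M[L4]=30
step 14: P2: store L4 := 37  ⟶  IIM  (L4)  txn=BusRdX+Flush  M[L4]=69
step 15: P2: load  L4  ⟶  IIM  (L4)  txn=∅  M[L4]=69
step 16: P0: load  L4  ⟶  SIO  (L4)  txn=BusRd  M[L4]=69
step 17: P2: store L4 := 23  ⟶  IIM  (L4)  txn=BusUpgr  M[L4]=69

bus = none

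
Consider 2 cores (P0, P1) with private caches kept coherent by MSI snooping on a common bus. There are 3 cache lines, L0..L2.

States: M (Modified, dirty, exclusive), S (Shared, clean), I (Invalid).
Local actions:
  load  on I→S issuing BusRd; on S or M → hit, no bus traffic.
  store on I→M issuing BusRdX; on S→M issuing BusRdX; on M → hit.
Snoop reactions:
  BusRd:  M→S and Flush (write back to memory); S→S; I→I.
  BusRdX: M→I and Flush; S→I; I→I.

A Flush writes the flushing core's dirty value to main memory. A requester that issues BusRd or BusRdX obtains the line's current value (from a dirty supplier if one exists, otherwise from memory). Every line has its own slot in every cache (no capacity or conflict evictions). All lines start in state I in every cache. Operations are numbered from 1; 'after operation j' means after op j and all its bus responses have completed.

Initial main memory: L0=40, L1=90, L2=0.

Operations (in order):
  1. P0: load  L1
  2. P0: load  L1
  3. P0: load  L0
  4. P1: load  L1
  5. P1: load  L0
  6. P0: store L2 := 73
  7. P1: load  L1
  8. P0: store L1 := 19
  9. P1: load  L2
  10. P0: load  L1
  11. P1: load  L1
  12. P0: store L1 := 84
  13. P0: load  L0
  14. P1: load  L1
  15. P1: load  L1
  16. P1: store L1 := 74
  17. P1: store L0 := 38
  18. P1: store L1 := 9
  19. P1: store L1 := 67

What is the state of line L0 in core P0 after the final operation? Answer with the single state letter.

step 1: P0: load  L1  ⟶  SI  (L1)  txn=BusRd  M[L1]=90
step 2: P0: load  L1  ⟶  SI  (L1)  txn=∅  M[L1]=90
step 3: P0: load  L0  ⟶  SI  (L0)  txn=BusRd  M[L0]=40
step 4: P1: load  L1  ⟶  SS  (L1)  txn=BusRd  M[L1]=90
step 5: P1: load  L0  ⟶  SS  (L0)  txn=BusRd  M[L0]=40
step 6: P0: store L2 := 73  ⟶  MI  (L2)  txn=BusRdX  M[L2]=0
step 7: P1: load  L1  ⟶  SS  (L1)  txn=∅  M[L1]=90
step 8: P0: store L1 := 19  ⟶  MI  (L1)  txn=BusRdX  M[L1]=90
step 9: P1: load  L2  ⟶  SS  (L2)  txn=BusRd+Flush  M[L2]=73
step 10: P0: load  L1  ⟶  MI  (L1)  txn=∅  M[L1]=90
step 11: P1: load  L1  ⟶  SS  (L1)  txn=BusRd+Flush  M[L1]=19
step 12: P0: store L1 := 84  ⟶  MI  (L1)  txn=BusRdX  M[L1]=19
step 13: P0: load  L0  ⟶  SS  (L0)  txn=∅  M[L0]=40
step 14: P1: load  L1  ⟶  SS  (L1)  txn=BusRd+Flush  M[L1]=84
step 15: P1: load  L1  ⟶  SS  (L1)  txn=∅  M[L1]=84
step 16: P1: store L1 := 74  ⟶  IM  (L1)  txn=BusRdX  M[L1]=84
step 17: P1: store L0 := 38  ⟶  IM  (L0)  txn=BusRdX  M[L0]=40
step 18: P1: store L1 := 9  ⟶  IM  (L1)  txn=∅  M[L1]=84
step 19: P1: store L1 := 67  ⟶  IM  (L1)  txn=∅  M[L1]=84

state = I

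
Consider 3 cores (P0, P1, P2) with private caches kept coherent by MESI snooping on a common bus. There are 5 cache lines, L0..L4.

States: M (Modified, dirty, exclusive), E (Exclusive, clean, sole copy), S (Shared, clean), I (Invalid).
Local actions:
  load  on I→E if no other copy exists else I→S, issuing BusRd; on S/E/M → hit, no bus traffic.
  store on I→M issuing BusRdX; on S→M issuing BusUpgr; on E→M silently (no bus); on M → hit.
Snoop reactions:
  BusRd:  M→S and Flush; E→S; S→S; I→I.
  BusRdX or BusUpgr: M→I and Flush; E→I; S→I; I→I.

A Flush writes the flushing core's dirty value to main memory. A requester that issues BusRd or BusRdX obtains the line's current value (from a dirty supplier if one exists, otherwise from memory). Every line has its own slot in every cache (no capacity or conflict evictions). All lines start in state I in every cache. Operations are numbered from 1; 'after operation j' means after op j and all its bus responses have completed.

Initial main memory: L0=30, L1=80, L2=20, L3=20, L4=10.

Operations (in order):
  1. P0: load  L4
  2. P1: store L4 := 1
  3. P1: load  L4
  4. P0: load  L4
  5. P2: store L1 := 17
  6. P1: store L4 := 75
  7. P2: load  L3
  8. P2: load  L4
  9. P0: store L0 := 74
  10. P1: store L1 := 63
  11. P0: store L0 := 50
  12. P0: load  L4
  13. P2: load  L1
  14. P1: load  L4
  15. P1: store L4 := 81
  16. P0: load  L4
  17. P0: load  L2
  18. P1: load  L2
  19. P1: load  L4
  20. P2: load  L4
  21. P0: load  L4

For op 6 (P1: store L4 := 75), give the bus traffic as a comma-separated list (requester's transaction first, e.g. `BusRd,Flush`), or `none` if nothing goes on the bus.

bus = BusUpgr

step 1: P0: load  L4  ⟶  EII  (L4)  txn=BusRd  M[L4]=10
step 2: P1: store L4 := 1  ⟶  IMI  (L4)  txn=BusRdX  M[L4]=10
step 3: P1: load  L4  ⟶  IMI  (L4)  txn=∅  M[L4]=10
step 4: P0: load  L4  ⟶  SSI  (L4)  txn=BusRd+Flush  M[L4]=1
step 5: P2: store L1 := 17  ⟶  IIM  (L1)  txn=BusRdX  M[L1]=80
step 6: P1: store L4 := 75  ⟶  IMI  (L4)  txn=BusUpgr  M[L4]=1
step 7: P2: load  L3  ⟶  IIE  (L3)  txn=BusRd  M[L3]=20
step 8: P2: load  L4  ⟶  ISS  (L4)  txn=BusRd+Flush  M[L4]=75
step 9: P0: store L0 := 74  ⟶  MII  (L0)  txn=BusRdX  M[L0]=30
step 10: P1: store L1 := 63  ⟶  IMI  (L1)  txn=BusRdX+Flush  M[L1]=17
step 11: P0: store L0 := 50  ⟶  MII  (L0)  txn=∅  M[L0]=30
step 12: P0: load  L4  ⟶  SSS  (L4)  txn=BusRd  M[L4]=75
step 13: P2: load  L1  ⟶  ISS  (L1)  txn=BusRd+Flush  M[L1]=63
step 14: P1: load  L4  ⟶  SSS  (L4)  txn=∅  M[L4]=75
step 15: P1: store L4 := 81  ⟶  IMI  (L4)  txn=BusUpgr  M[L4]=75
step 16: P0: load  L4  ⟶  SSI  (L4)  txn=BusRd+Flush  M[L4]=81
step 17: P0: load  L2  ⟶  EII  (L2)  txn=BusRd  M[L2]=20
step 18: P1: load  L2  ⟶  SSI  (L2)  txn=BusRd  M[L2]=20
step 19: P1: load  L4  ⟶  SSI  (L4)  txn=∅  M[L4]=81
step 20: P2: load  L4  ⟶  SSS  (L4)  txn=BusRd  M[L4]=81
step 21: P0: load  L4  ⟶  SSS  (L4)  txn=∅  M[L4]=81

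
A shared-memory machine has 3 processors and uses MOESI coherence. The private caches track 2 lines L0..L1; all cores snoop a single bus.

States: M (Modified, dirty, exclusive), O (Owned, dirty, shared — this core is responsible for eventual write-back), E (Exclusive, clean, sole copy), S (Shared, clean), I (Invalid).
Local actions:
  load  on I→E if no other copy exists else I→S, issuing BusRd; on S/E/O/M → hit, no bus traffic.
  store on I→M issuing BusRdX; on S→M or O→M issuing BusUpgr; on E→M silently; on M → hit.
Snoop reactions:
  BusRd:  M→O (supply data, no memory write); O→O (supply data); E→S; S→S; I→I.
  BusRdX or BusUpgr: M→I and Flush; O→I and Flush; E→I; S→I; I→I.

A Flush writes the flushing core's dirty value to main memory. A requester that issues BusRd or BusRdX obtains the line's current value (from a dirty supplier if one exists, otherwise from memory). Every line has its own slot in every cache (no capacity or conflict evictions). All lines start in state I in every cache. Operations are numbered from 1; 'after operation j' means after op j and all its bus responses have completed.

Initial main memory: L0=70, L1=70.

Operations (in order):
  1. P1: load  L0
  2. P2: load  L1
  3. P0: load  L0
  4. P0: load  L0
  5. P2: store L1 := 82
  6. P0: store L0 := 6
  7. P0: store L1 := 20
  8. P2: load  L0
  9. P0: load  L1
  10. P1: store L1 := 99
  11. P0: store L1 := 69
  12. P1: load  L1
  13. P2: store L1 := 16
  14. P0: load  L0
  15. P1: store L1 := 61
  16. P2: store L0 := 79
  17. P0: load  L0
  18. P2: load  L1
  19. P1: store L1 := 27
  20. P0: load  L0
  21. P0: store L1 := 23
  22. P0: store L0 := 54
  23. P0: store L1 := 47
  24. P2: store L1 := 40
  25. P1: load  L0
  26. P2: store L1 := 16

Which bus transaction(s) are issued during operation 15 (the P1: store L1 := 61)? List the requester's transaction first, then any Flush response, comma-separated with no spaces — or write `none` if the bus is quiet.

bus = BusRdX,Flush

  op1 P1: load  L0 → I/E/I on L0; bus BusRd; mem=70
  op2 P2: load  L1 → I/I/E on L1; bus BusRd; mem=70
  op3 P0: load  L0 → S/S/I on L0; bus BusRd; mem=70
  op4 P0: load  L0 → S/S/I on L0; bus (none); mem=70
  op5 P2: store L1 := 82 → I/I/M on L1; bus (none); mem=70
  op6 P0: store L0 := 6 → M/I/I on L0; bus BusUpgr; mem=70
  op7 P0: store L1 := 20 → M/I/I on L1; bus BusRdX Flush; mem=82
  op8 P2: load  L0 → O/I/S on L0; bus BusRd; mem=70
  op9 P0: load  L1 → M/I/I on L1; bus (none); mem=82
  op10 P1: store L1 := 99 → I/M/I on L1; bus BusRdX Flush; mem=20
  op11 P0: store L1 := 69 → M/I/I on L1; bus BusRdX Flush; mem=99
  op12 P1: load  L1 → O/S/I on L1; bus BusRd; mem=99
  op13 P2: store L1 := 16 → I/I/M on L1; bus BusRdX Flush; mem=69
  op14 P0: load  L0 → O/I/S on L0; bus (none); mem=70
  op15 P1: store L1 := 61 → I/M/I on L1; bus BusRdX Flush; mem=16
  op16 P2: store L0 := 79 → I/I/M on L0; bus BusUpgr Flush; mem=6
  op17 P0: load  L0 → S/I/O on L0; bus BusRd; mem=6
  op18 P2: load  L1 → I/O/S on L1; bus BusRd; mem=16
  op19 P1: store L1 := 27 → I/M/I on L1; bus BusUpgr; mem=16
  op20 P0: load  L0 → S/I/O on L0; bus (none); mem=6
  op21 P0: store L1 := 23 → M/I/I on L1; bus BusRdX Flush; mem=27
  op22 P0: store L0 := 54 → M/I/I on L0; bus BusUpgr Flush; mem=79
  op23 P0: store L1 := 47 → M/I/I on L1; bus (none); mem=27
  op24 P2: store L1 := 40 → I/I/M on L1; bus BusRdX Flush; mem=47
  op25 P1: load  L0 → O/S/I on L0; bus BusRd; mem=79
  op26 P2: store L1 := 16 → I/I/M on L1; bus (none); mem=47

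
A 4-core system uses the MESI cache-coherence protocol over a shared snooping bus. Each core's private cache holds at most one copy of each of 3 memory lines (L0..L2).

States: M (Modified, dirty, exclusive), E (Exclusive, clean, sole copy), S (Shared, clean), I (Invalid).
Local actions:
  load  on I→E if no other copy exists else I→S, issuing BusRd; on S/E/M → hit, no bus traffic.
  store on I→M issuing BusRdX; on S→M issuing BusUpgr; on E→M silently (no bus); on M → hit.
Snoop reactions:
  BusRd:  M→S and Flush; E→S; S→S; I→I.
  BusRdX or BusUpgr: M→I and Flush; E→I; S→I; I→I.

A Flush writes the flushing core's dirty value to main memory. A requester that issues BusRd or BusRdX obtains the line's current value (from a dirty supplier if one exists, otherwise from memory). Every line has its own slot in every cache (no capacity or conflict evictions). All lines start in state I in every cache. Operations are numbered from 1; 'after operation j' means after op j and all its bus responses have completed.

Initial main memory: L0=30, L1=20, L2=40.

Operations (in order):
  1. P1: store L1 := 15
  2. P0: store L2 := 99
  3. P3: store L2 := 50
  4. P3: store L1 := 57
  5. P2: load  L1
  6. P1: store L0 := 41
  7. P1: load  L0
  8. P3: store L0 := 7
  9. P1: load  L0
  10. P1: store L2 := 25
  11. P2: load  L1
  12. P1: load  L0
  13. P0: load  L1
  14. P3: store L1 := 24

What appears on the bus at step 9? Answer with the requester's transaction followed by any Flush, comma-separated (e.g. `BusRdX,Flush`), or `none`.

bus = BusRd,Flush

step 1: P1: store L1 := 15  ⟶  IMII  (L1)  txn=BusRdX  M[L1]=20
step 2: P0: store L2 := 99  ⟶  MIII  (L2)  txn=BusRdX  M[L2]=40
step 3: P3: store L2 := 50  ⟶  IIIM  (L2)  txn=BusRdX+Flush  M[L2]=99
step 4: P3: store L1 := 57  ⟶  IIIM  (L1)  txn=BusRdX+Flush  M[L1]=15
step 5: P2: load  L1  ⟶  IISS  (L1)  txn=BusRd+Flush  M[L1]=57
step 6: P1: store L0 := 41  ⟶  IMII  (L0)  txn=BusRdX  M[L0]=30
step 7: P1: load  L0  ⟶  IMII  (L0)  txn=∅  M[L0]=30
step 8: P3: store L0 := 7  ⟶  IIIM  (L0)  txn=BusRdX+Flush  M[L0]=41
step 9: P1: load  L0  ⟶  ISIS  (L0)  txn=BusRd+Flush  M[L0]=7
step 10: P1: store L2 := 25  ⟶  IMII  (L2)  txn=BusRdX+Flush  M[L2]=50
step 11: P2: load  L1  ⟶  IISS  (L1)  txn=∅  M[L1]=57
step 12: P1: load  L0  ⟶  ISIS  (L0)  txn=∅  M[L0]=7
step 13: P0: load  L1  ⟶  SISS  (L1)  txn=BusRd  M[L1]=57
step 14: P3: store L1 := 24  ⟶  IIIM  (L1)  txn=BusUpgr  M[L1]=57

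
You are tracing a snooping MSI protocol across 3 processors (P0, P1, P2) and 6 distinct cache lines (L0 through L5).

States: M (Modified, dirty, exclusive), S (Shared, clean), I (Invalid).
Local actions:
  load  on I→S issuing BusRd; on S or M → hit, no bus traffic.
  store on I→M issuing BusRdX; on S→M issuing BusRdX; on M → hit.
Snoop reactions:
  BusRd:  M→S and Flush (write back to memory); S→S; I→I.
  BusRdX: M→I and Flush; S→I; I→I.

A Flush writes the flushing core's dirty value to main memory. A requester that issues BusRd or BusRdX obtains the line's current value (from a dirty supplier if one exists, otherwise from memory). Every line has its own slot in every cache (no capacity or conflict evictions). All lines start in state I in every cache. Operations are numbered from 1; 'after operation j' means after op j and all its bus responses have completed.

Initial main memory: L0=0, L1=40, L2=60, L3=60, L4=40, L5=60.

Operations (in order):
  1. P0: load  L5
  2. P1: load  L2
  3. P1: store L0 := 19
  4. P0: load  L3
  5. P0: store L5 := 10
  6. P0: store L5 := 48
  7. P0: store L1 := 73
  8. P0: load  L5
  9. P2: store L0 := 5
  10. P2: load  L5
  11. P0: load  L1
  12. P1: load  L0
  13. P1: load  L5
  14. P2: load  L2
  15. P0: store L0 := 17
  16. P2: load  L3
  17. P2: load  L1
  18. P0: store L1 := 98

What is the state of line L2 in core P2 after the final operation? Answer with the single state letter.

[1] P0: load  L5 | P0:S(60), P1:I, P2:I | bus: BusRd
[2] P1: load  L2 | P0:I, P1:S(60), P2:I | bus: BusRd
[3] P1: store L0 := 19 | P0:I, P1:M(19), P2:I | bus: BusRdX
[4] P0: load  L3 | P0:S(60), P1:I, P2:I | bus: BusRd
[5] P0: store L5 := 10 | P0:M(10), P1:I, P2:I | bus: BusRdX
[6] P0: store L5 := 48 | P0:M(48), P1:I, P2:I | bus: none
[7] P0: store L1 := 73 | P0:M(73), P1:I, P2:I | bus: BusRdX
[8] P0: load  L5 | P0:M(48), P1:I, P2:I | bus: none
[9] P2: store L0 := 5 | P0:I, P1:I, P2:M(5) | bus: BusRdX,Flush
[10] P2: load  L5 | P0:S(48), P1:I, P2:S(48) | bus: BusRd,Flush
[11] P0: load  L1 | P0:M(73), P1:I, P2:I | bus: none
[12] P1: load  L0 | P0:I, P1:S(5), P2:S(5) | bus: BusRd,Flush
[13] P1: load  L5 | P0:S(48), P1:S(48), P2:S(48) | bus: BusRd
[14] P2: load  L2 | P0:I, P1:S(60), P2:S(60) | bus: BusRd
[15] P0: store L0 := 17 | P0:M(17), P1:I, P2:I | bus: BusRdX
[16] P2: load  L3 | P0:S(60), P1:I, P2:S(60) | bus: BusRd
[17] P2: load  L1 | P0:S(73), P1:I, P2:S(73) | bus: BusRd,Flush
[18] P0: store L1 := 98 | P0:M(98), P1:I, P2:I | bus: BusRdX

state = S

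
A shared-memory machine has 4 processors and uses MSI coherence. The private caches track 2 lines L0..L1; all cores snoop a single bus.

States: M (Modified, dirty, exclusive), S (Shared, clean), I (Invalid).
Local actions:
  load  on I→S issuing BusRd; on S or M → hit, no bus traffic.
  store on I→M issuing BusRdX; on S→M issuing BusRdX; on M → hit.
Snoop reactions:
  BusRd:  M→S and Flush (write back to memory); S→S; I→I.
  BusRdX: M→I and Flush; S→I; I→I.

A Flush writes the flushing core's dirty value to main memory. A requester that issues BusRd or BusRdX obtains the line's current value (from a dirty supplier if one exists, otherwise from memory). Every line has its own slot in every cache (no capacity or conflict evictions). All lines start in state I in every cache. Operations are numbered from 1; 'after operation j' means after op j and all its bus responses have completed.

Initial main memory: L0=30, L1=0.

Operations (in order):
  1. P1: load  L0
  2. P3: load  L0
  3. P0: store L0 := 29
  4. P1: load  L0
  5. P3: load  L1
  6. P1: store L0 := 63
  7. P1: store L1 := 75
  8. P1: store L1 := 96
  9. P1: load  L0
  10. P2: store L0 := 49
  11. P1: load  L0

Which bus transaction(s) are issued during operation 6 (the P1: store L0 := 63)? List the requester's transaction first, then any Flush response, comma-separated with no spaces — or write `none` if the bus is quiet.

1. P1: load  L0  bus=[BusRd]  L0: P0=I P1=S P2=I P3=I  mem[L0]=30
2. P3: load  L0  bus=[BusRd]  L0: P0=I P1=S P2=I P3=S  mem[L0]=30
3. P0: store L0 := 29  bus=[BusRdX]  L0: P0=M P1=I P2=I P3=I  mem[L0]=30
4. P1: load  L0  bus=[BusRd,Flush]  L0: P0=S P1=S P2=I P3=I  mem[L0]=29
5. P3: load  L1  bus=[BusRd]  L1: P0=I P1=I P2=I P3=S  mem[L1]=0
6. P1: store L0 := 63  bus=[BusRdX]  L0: P0=I P1=M P2=I P3=I  mem[L0]=29
7. P1: store L1 := 75  bus=[BusRdX]  L1: P0=I P1=M P2=I P3=I  mem[L1]=0
8. P1: store L1 := 96  bus=[-]  L1: P0=I P1=M P2=I P3=I  mem[L1]=0
9. P1: load  L0  bus=[-]  L0: P0=I P1=M P2=I P3=I  mem[L0]=29
10. P2: store L0 := 49  bus=[BusRdX,Flush]  L0: P0=I P1=I P2=M P3=I  mem[L0]=63
11. P1: load  L0  bus=[BusRd,Flush]  L0: P0=I P1=S P2=S P3=I  mem[L0]=49

bus = BusRdX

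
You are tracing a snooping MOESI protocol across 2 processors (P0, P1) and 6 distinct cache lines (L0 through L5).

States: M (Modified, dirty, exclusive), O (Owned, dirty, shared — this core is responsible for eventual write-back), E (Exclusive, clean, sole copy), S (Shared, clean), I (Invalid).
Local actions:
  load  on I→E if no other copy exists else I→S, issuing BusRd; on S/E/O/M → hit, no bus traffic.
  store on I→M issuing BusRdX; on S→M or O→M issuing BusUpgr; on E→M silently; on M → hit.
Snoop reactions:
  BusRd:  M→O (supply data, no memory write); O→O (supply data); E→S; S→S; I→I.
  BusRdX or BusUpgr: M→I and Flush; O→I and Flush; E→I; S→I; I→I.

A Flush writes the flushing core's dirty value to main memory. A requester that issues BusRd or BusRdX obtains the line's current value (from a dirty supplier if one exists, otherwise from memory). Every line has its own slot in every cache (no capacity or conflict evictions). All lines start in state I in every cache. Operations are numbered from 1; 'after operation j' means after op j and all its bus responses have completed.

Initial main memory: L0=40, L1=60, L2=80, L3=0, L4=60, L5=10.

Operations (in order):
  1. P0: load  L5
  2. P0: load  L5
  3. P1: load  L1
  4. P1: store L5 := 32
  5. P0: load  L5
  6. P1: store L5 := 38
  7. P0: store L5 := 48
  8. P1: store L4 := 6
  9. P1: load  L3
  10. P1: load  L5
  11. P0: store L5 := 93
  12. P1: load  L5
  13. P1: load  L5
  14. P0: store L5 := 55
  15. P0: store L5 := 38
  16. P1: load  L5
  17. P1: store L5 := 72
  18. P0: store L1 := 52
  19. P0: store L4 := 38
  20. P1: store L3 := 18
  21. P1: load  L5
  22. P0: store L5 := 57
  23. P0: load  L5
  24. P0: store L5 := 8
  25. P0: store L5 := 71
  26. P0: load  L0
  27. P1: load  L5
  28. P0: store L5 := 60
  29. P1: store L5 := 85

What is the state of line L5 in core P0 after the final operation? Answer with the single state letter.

[1] P0: load  L5 | P0:E(10), P1:I | bus: BusRd
[2] P0: load  L5 | P0:E(10), P1:I | bus: none
[3] P1: load  L1 | P0:I, P1:E(60) | bus: BusRd
[4] P1: store L5 := 32 | P0:I, P1:M(32) | bus: BusRdX
[5] P0: load  L5 | P0:S(32), P1:O(32) | bus: BusRd
[6] P1: store L5 := 38 | P0:I, P1:M(38) | bus: BusUpgr
[7] P0: store L5 := 48 | P0:M(48), P1:I | bus: BusRdX,Flush
[8] P1: store L4 := 6 | P0:I, P1:M(6) | bus: BusRdX
[9] P1: load  L3 | P0:I, P1:E(0) | bus: BusRd
[10] P1: load  L5 | P0:O(48), P1:S(48) | bus: BusRd
[11] P0: store L5 := 93 | P0:M(93), P1:I | bus: BusUpgr
[12] P1: load  L5 | P0:O(93), P1:S(93) | bus: BusRd
[13] P1: load  L5 | P0:O(93), P1:S(93) | bus: none
[14] P0: store L5 := 55 | P0:M(55), P1:I | bus: BusUpgr
[15] P0: store L5 := 38 | P0:M(38), P1:I | bus: none
[16] P1: load  L5 | P0:O(38), P1:S(38) | bus: BusRd
[17] P1: store L5 := 72 | P0:I, P1:M(72) | bus: BusUpgr,Flush
[18] P0: store L1 := 52 | P0:M(52), P1:I | bus: BusRdX
[19] P0: store L4 := 38 | P0:M(38), P1:I | bus: BusRdX,Flush
[20] P1: store L3 := 18 | P0:I, P1:M(18) | bus: none
[21] P1: load  L5 | P0:I, P1:M(72) | bus: none
[22] P0: store L5 := 57 | P0:M(57), P1:I | bus: BusRdX,Flush
[23] P0: load  L5 | P0:M(57), P1:I | bus: none
[24] P0: store L5 := 8 | P0:M(8), P1:I | bus: none
[25] P0: store L5 := 71 | P0:M(71), P1:I | bus: none
[26] P0: load  L0 | P0:E(40), P1:I | bus: BusRd
[27] P1: load  L5 | P0:O(71), P1:S(71) | bus: BusRd
[28] P0: store L5 := 60 | P0:M(60), P1:I | bus: BusUpgr
[29] P1: store L5 := 85 | P0:I, P1:M(85) | bus: BusRdX,Flush

state = I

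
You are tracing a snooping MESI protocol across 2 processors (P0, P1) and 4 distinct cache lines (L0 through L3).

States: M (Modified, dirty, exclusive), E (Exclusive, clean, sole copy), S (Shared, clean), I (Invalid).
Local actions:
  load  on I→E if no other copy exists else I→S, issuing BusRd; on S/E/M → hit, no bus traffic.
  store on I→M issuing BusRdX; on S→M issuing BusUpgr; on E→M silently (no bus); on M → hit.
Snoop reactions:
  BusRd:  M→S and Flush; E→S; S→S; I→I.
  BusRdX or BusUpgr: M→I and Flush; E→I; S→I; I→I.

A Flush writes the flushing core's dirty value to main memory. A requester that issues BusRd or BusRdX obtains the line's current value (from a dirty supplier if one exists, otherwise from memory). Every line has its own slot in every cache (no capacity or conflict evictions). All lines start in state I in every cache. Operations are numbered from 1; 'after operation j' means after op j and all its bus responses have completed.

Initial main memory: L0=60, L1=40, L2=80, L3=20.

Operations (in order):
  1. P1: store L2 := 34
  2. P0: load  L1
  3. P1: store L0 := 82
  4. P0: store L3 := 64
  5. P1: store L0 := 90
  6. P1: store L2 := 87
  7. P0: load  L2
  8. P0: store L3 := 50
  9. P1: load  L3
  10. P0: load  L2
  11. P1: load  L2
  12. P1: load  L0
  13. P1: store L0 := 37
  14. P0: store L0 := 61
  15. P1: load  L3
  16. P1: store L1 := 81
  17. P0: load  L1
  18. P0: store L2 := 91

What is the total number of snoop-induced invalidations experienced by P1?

1. P1: store L2 := 34  bus=[BusRdX]  L2: P0=I P1=M  mem[L2]=80
2. P0: load  L1  bus=[BusRd]  L1: P0=E P1=I  mem[L1]=40
3. P1: store L0 := 82  bus=[BusRdX]  L0: P0=I P1=M  mem[L0]=60
4. P0: store L3 := 64  bus=[BusRdX]  L3: P0=M P1=I  mem[L3]=20
5. P1: store L0 := 90  bus=[-]  L0: P0=I P1=M  mem[L0]=60
6. P1: store L2 := 87  bus=[-]  L2: P0=I P1=M  mem[L2]=80
7. P0: load  L2  bus=[BusRd,Flush]  L2: P0=S P1=S  mem[L2]=87
8. P0: store L3 := 50  bus=[-]  L3: P0=M P1=I  mem[L3]=20
9. P1: load  L3  bus=[BusRd,Flush]  L3: P0=S P1=S  mem[L3]=50
10. P0: load  L2  bus=[-]  L2: P0=S P1=S  mem[L2]=87
11. P1: load  L2  bus=[-]  L2: P0=S P1=S  mem[L2]=87
12. P1: load  L0  bus=[-]  L0: P0=I P1=M  mem[L0]=60
13. P1: store L0 := 37  bus=[-]  L0: P0=I P1=M  mem[L0]=60
14. P0: store L0 := 61  bus=[BusRdX,Flush]  L0: P0=M P1=I  mem[L0]=37
15. P1: load  L3  bus=[-]  L3: P0=S P1=S  mem[L3]=50
16. P1: store L1 := 81  bus=[BusRdX]  L1: P0=I P1=M  mem[L1]=40
17. P0: load  L1  bus=[BusRd,Flush]  L1: P0=S P1=S  mem[L1]=81
18. P0: store L2 := 91  bus=[BusUpgr]  L2: P0=M P1=I  mem[L2]=87

invalidations = 2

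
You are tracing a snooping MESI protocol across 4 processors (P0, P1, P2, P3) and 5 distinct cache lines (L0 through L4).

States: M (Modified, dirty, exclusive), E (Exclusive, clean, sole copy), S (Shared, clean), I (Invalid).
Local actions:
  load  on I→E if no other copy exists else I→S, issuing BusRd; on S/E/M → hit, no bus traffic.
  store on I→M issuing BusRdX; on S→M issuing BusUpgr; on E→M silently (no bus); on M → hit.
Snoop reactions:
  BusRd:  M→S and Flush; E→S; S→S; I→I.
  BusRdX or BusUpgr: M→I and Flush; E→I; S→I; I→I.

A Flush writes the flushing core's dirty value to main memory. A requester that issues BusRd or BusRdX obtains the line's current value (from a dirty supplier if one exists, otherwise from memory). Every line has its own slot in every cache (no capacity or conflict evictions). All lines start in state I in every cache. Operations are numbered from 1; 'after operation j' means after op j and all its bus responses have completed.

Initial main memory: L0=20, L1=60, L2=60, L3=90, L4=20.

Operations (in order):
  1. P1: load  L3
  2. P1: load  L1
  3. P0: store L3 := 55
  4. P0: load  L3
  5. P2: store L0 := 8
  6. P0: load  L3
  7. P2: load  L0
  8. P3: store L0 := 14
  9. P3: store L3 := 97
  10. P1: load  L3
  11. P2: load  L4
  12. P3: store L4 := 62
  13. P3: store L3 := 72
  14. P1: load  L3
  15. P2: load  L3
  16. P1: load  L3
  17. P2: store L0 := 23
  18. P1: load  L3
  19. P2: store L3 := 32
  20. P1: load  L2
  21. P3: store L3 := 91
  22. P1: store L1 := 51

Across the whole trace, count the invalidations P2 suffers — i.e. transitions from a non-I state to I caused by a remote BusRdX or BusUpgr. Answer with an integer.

step 1: P1: load  L3  ⟶  IEII  (L3)  txn=BusRd  M[L3]=90
step 2: P1: load  L1  ⟶  IEII  (L1)  txn=BusRd  M[L1]=60
step 3: P0: store L3 := 55  ⟶  MIII  (L3)  txn=BusRdX  M[L3]=90
step 4: P0: load  L3  ⟶  MIII  (L3)  txn=∅  M[L3]=90
step 5: P2: store L0 := 8  ⟶  IIMI  (L0)  txn=BusRdX  M[L0]=20
step 6: P0: load  L3  ⟶  MIII  (L3)  txn=∅  M[L3]=90
step 7: P2: load  L0  ⟶  IIMI  (L0)  txn=∅  M[L0]=20
step 8: P3: store L0 := 14  ⟶  IIIM  (L0)  txn=BusRdX+Flush  M[L0]=8
step 9: P3: store L3 := 97  ⟶  IIIM  (L3)  txn=BusRdX+Flush  M[L3]=55
step 10: P1: load  L3  ⟶  ISIS  (L3)  txn=BusRd+Flush  M[L3]=97
step 11: P2: load  L4  ⟶  IIEI  (L4)  txn=BusRd  M[L4]=20
step 12: P3: store L4 := 62  ⟶  IIIM  (L4)  txn=BusRdX  M[L4]=20
step 13: P3: store L3 := 72  ⟶  IIIM  (L3)  txn=BusUpgr  M[L3]=97
step 14: P1: load  L3  ⟶  ISIS  (L3)  txn=BusRd+Flush  M[L3]=72
step 15: P2: load  L3  ⟶  ISSS  (L3)  txn=BusRd  M[L3]=72
step 16: P1: load  L3  ⟶  ISSS  (L3)  txn=∅  M[L3]=72
step 17: P2: store L0 := 23  ⟶  IIMI  (L0)  txn=BusRdX+Flush  M[L0]=14
step 18: P1: load  L3  ⟶  ISSS  (L3)  txn=∅  M[L3]=72
step 19: P2: store L3 := 32  ⟶  IIMI  (L3)  txn=BusUpgr  M[L3]=72
step 20: P1: load  L2  ⟶  IEII  (L2)  txn=BusRd  M[L2]=60
step 21: P3: store L3 := 91  ⟶  IIIM  (L3)  txn=BusRdX+Flush  M[L3]=32
step 22: P1: store L1 := 51  ⟶  IMII  (L1)  txn=∅  M[L1]=60

invalidations = 3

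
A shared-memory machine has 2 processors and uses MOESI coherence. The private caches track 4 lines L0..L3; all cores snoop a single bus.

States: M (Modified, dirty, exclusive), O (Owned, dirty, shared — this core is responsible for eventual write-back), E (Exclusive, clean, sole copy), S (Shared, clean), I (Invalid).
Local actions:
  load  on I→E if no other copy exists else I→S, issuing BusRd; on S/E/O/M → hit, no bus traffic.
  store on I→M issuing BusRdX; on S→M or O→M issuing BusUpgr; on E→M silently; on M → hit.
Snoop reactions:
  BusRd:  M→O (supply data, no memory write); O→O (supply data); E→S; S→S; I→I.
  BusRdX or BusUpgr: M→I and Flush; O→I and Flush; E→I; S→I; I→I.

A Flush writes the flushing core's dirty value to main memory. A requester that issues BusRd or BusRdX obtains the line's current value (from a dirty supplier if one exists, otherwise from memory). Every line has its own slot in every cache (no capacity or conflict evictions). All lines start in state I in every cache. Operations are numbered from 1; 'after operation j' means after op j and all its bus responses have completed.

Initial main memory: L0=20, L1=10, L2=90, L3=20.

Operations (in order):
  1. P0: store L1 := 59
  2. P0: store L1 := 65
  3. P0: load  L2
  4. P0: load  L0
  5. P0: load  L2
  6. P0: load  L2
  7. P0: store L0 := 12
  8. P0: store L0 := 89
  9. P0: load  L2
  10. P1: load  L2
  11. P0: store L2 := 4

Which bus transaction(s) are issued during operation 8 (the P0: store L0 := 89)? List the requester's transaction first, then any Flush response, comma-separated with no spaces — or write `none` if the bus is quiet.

bus = none

1. P0: store L1 := 59  bus=[BusRdX]  L1: P0=M P1=I  mem[L1]=10
2. P0: store L1 := 65  bus=[-]  L1: P0=M P1=I  mem[L1]=10
3. P0: load  L2  bus=[BusRd]  L2: P0=E P1=I  mem[L2]=90
4. P0: load  L0  bus=[BusRd]  L0: P0=E P1=I  mem[L0]=20
5. P0: load  L2  bus=[-]  L2: P0=E P1=I  mem[L2]=90
6. P0: load  L2  bus=[-]  L2: P0=E P1=I  mem[L2]=90
7. P0: store L0 := 12  bus=[-]  L0: P0=M P1=I  mem[L0]=20
8. P0: store L0 := 89  bus=[-]  L0: P0=M P1=I  mem[L0]=20
9. P0: load  L2  bus=[-]  L2: P0=E P1=I  mem[L2]=90
10. P1: load  L2  bus=[BusRd]  L2: P0=S P1=S  mem[L2]=90
11. P0: store L2 := 4  bus=[BusUpgr]  L2: P0=M P1=I  mem[L2]=90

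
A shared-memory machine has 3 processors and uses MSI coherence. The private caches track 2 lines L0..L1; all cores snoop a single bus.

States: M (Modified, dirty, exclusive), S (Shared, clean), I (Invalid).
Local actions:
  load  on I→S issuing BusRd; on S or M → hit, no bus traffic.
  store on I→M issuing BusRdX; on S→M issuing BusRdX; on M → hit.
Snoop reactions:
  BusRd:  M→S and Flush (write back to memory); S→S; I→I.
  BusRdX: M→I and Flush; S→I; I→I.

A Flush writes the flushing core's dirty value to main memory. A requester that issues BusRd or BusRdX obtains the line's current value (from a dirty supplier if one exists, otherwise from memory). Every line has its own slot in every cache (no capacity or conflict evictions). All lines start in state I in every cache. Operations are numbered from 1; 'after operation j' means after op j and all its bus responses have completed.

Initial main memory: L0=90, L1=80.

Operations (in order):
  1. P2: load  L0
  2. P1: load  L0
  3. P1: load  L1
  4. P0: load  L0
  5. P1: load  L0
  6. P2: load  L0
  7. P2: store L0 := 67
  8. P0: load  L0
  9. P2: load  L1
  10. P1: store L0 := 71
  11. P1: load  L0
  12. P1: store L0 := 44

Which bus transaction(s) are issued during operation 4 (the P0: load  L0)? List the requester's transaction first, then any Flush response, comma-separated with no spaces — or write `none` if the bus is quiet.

step 1: P2: load  L0  ⟶  IIS  (L0)  txn=BusRd  M[L0]=90
step 2: P1: load  L0  ⟶  ISS  (L0)  txn=BusRd  M[L0]=90
step 3: P1: load  L1  ⟶  ISI  (L1)  txn=BusRd  M[L1]=80
step 4: P0: load  L0  ⟶  SSS  (L0)  txn=BusRd  M[L0]=90
step 5: P1: load  L0  ⟶  SSS  (L0)  txn=∅  M[L0]=90
step 6: P2: load  L0  ⟶  SSS  (L0)  txn=∅  M[L0]=90
step 7: P2: store L0 := 67  ⟶  IIM  (L0)  txn=BusRdX  M[L0]=90
step 8: P0: load  L0  ⟶  SIS  (L0)  txn=BusRd+Flush  M[L0]=67
step 9: P2: load  L1  ⟶  ISS  (L1)  txn=BusRd  M[L1]=80
step 10: P1: store L0 := 71  ⟶  IMI  (L0)  txn=BusRdX  M[L0]=67
step 11: P1: load  L0  ⟶  IMI  (L0)  txn=∅  M[L0]=67
step 12: P1: store L0 := 44  ⟶  IMI  (L0)  txn=∅  M[L0]=67

bus = BusRd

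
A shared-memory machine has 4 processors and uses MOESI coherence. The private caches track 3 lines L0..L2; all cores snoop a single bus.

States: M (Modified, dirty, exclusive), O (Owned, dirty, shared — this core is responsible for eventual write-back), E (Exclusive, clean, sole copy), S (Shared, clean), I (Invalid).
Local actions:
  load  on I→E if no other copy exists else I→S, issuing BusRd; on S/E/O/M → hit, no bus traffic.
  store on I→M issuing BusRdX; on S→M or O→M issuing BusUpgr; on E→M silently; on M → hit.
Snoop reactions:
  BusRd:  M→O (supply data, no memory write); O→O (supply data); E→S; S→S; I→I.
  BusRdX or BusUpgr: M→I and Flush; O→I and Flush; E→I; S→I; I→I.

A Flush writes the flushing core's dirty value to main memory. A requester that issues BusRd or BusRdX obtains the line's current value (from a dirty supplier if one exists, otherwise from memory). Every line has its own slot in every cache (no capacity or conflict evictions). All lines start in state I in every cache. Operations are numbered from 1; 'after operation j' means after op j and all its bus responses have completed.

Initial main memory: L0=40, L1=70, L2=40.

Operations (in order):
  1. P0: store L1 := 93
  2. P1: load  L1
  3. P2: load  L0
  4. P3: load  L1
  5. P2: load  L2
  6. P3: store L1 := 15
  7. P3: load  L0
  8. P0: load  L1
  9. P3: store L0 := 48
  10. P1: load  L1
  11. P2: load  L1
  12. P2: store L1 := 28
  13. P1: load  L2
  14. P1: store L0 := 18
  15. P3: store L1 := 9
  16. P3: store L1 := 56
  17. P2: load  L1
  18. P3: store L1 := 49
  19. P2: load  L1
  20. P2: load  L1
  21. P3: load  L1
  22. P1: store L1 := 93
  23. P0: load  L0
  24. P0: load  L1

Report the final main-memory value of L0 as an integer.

memory[L0] = 48

1. P0: store L1 := 93  bus=[BusRdX]  L1: P0=M P1=I P2=I P3=I  mem[L1]=70
2. P1: load  L1  bus=[BusRd]  L1: P0=O P1=S P2=I P3=I  mem[L1]=70
3. P2: load  L0  bus=[BusRd]  L0: P0=I P1=I P2=E P3=I  mem[L0]=40
4. P3: load  L1  bus=[BusRd]  L1: P0=O P1=S P2=I P3=S  mem[L1]=70
5. P2: load  L2  bus=[BusRd]  L2: P0=I P1=I P2=E P3=I  mem[L2]=40
6. P3: store L1 := 15  bus=[BusUpgr,Flush]  L1: P0=I P1=I P2=I P3=M  mem[L1]=93
7. P3: load  L0  bus=[BusRd]  L0: P0=I P1=I P2=S P3=S  mem[L0]=40
8. P0: load  L1  bus=[BusRd]  L1: P0=S P1=I P2=I P3=O  mem[L1]=93
9. P3: store L0 := 48  bus=[BusUpgr]  L0: P0=I P1=I P2=I P3=M  mem[L0]=40
10. P1: load  L1  bus=[BusRd]  L1: P0=S P1=S P2=I P3=O  mem[L1]=93
11. P2: load  L1  bus=[BusRd]  L1: P0=S P1=S P2=S P3=O  mem[L1]=93
12. P2: store L1 := 28  bus=[BusUpgr,Flush]  L1: P0=I P1=I P2=M P3=I  mem[L1]=15
13. P1: load  L2  bus=[BusRd]  L2: P0=I P1=S P2=S P3=I  mem[L2]=40
14. P1: store L0 := 18  bus=[BusRdX,Flush]  L0: P0=I P1=M P2=I P3=I  mem[L0]=48
15. P3: store L1 := 9  bus=[BusRdX,Flush]  L1: P0=I P1=I P2=I P3=M  mem[L1]=28
16. P3: store L1 := 56  bus=[-]  L1: P0=I P1=I P2=I P3=M  mem[L1]=28
17. P2: load  L1  bus=[BusRd]  L1: P0=I P1=I P2=S P3=O  mem[L1]=28
18. P3: store L1 := 49  bus=[BusUpgr]  L1: P0=I P1=I P2=I P3=M  mem[L1]=28
19. P2: load  L1  bus=[BusRd]  L1: P0=I P1=I P2=S P3=O  mem[L1]=28
20. P2: load  L1  bus=[-]  L1: P0=I P1=I P2=S P3=O  mem[L1]=28
21. P3: load  L1  bus=[-]  L1: P0=I P1=I P2=S P3=O  mem[L1]=28
22. P1: store L1 := 93  bus=[BusRdX,Flush]  L1: P0=I P1=M P2=I P3=I  mem[L1]=49
23. P0: load  L0  bus=[BusRd]  L0: P0=S P1=O P2=I P3=I  mem[L0]=48
24. P0: load  L1  bus=[BusRd]  L1: P0=S P1=O P2=I P3=I  mem[L1]=49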